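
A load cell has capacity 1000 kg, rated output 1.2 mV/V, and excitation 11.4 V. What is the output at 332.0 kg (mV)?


Vout = rated_output * Vex * (load / capacity).
Vout = 1.2 * 11.4 * (332.0 / 1000)
Vout = 1.2 * 11.4 * 0.332
Vout = 4.542 mV

4.542 mV


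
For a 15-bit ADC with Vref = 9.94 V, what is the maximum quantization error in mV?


The maximum quantization error is +/- LSB/2.
LSB = Vref / 2^n = 9.94 / 32768 = 0.00030334 V
Max error = LSB / 2 = 0.00030334 / 2 = 0.00015167 V
Max error = 0.1517 mV

0.1517 mV


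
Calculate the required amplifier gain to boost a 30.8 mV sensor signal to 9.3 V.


Gain = Vout / Vin (converting to same units).
G = 9.3 V / 30.8 mV
G = 9300.0 mV / 30.8 mV
G = 301.95

301.95


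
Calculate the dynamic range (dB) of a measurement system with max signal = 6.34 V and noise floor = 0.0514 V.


Dynamic range = 20 * log10(Vmax / Vnoise).
DR = 20 * log10(6.34 / 0.0514)
DR = 20 * log10(123.35)
DR = 41.82 dB

41.82 dB


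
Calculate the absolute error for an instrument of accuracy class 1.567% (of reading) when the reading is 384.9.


Absolute error = (accuracy% / 100) * reading.
Error = (1.567 / 100) * 384.9
Error = 0.01567 * 384.9
Error = 6.0314

6.0314


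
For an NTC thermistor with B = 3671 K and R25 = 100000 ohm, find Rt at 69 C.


NTC thermistor equation: Rt = R25 * exp(B * (1/T - 1/T25)).
T in Kelvin: 342.15 K, T25 = 298.15 K
1/T - 1/T25 = 1/342.15 - 1/298.15 = -0.00043132
B * (1/T - 1/T25) = 3671 * -0.00043132 = -1.5834
Rt = 100000 * exp(-1.5834) = 20528.0 ohm

20528.0 ohm


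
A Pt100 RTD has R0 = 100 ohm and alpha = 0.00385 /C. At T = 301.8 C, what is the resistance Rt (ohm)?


The RTD equation: Rt = R0 * (1 + alpha * T).
Rt = 100 * (1 + 0.00385 * 301.8)
Rt = 100 * (1 + 1.16193)
Rt = 100 * 2.16193
Rt = 216.193 ohm

216.193 ohm


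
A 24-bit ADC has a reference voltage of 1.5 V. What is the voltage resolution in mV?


The resolution (LSB) of an ADC is Vref / 2^n.
LSB = 1.5 / 2^24
LSB = 1.5 / 16777216
LSB = 9e-08 V = 8.941e-05 mV

8.941e-05 mV


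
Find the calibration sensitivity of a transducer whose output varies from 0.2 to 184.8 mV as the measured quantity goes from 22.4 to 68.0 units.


Sensitivity = (y2 - y1) / (x2 - x1).
S = (184.8 - 0.2) / (68.0 - 22.4)
S = 184.6 / 45.6
S = 4.0482 mV/unit

4.0482 mV/unit


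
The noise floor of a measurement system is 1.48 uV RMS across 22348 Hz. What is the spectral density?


Noise spectral density = Vrms / sqrt(BW).
NSD = 1.48 / sqrt(22348)
NSD = 1.48 / 149.4925
NSD = 0.0099 uV/sqrt(Hz)

0.0099 uV/sqrt(Hz)


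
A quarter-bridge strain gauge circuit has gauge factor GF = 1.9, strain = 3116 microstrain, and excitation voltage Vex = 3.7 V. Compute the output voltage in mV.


Quarter bridge output: Vout = (GF * epsilon * Vex) / 4.
Vout = (1.9 * 3116e-6 * 3.7) / 4
Vout = 0.02190548 / 4 V
Vout = 0.00547637 V = 5.4764 mV

5.4764 mV


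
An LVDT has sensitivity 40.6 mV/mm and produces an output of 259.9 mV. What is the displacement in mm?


Displacement = Vout / sensitivity.
d = 259.9 / 40.6
d = 6.401 mm

6.401 mm


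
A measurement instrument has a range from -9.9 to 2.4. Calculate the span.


Span = upper range - lower range.
Span = 2.4 - (-9.9)
Span = 12.3

12.3


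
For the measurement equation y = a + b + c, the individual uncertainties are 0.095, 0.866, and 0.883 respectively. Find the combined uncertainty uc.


For a sum of independent quantities, uc = sqrt(u1^2 + u2^2 + u3^2).
uc = sqrt(0.095^2 + 0.866^2 + 0.883^2)
uc = sqrt(0.009025 + 0.749956 + 0.779689)
uc = 1.2404

1.2404


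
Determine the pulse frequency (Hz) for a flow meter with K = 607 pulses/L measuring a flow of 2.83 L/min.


Frequency = K * Q / 60 (converting L/min to L/s).
f = 607 * 2.83 / 60
f = 1717.81 / 60
f = 28.63 Hz

28.63 Hz


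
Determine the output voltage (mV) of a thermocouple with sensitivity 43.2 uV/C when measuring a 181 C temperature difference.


The thermocouple output V = sensitivity * dT.
V = 43.2 uV/C * 181 C
V = 7819.2 uV
V = 7.819 mV

7.819 mV


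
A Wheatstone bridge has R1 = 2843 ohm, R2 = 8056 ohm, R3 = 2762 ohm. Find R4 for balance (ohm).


At balance: R1*R4 = R2*R3, so R4 = R2*R3/R1.
R4 = 8056 * 2762 / 2843
R4 = 22250672 / 2843
R4 = 7826.48 ohm

7826.48 ohm


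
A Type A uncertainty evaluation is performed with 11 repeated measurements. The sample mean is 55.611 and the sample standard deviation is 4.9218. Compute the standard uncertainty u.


The standard uncertainty for Type A evaluation is u = s / sqrt(n).
u = 4.9218 / sqrt(11)
u = 4.9218 / 3.3166
u = 1.484

1.484


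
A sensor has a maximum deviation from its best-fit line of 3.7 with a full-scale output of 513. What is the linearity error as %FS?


Linearity error = (max deviation / full scale) * 100%.
Linearity = (3.7 / 513) * 100
Linearity = 0.721 %FS

0.721 %FS


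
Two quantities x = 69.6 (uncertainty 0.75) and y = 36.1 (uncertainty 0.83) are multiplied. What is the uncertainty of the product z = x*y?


For a product z = x*y, the relative uncertainty is:
uz/z = sqrt((ux/x)^2 + (uy/y)^2)
Relative uncertainties: ux/x = 0.75/69.6 = 0.010776
uy/y = 0.83/36.1 = 0.022992
z = 69.6 * 36.1 = 2512.6
uz = 2512.6 * sqrt(0.010776^2 + 0.022992^2) = 63.798

63.798


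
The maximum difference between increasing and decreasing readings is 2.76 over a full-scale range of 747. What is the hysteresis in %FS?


Hysteresis = (max difference / full scale) * 100%.
H = (2.76 / 747) * 100
H = 0.369 %FS

0.369 %FS


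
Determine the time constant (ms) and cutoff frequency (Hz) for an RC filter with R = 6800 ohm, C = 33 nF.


Time constant: tau = R * C.
tau = 6800 * 3.30e-08 = 0.0002244 s
tau = 0.2244 ms
Cutoff frequency: fc = 1 / (2*pi*R*C).
fc = 1 / (2*pi*0.0002244) = 709.25 Hz

tau = 0.2244 ms, fc = 709.25 Hz


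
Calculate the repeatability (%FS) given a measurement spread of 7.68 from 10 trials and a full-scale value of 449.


Repeatability = (spread / full scale) * 100%.
R = (7.68 / 449) * 100
R = 1.71 %FS

1.71 %FS


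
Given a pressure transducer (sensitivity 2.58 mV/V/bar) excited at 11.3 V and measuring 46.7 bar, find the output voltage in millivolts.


Output = sensitivity * Vex * P.
Vout = 2.58 * 11.3 * 46.7
Vout = 29.154 * 46.7
Vout = 1361.49 mV

1361.49 mV


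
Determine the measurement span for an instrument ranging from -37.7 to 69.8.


Span = upper range - lower range.
Span = 69.8 - (-37.7)
Span = 107.5

107.5


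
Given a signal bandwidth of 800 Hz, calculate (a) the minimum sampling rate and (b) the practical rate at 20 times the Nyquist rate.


By Nyquist theorem, fs_min = 2 * fmax.
fs_min = 2 * 800 = 1600 Hz
Practical rate = 20 * fs_min = 20 * 1600 = 32000 Hz

fs_min = 1600 Hz, fs_practical = 32000 Hz


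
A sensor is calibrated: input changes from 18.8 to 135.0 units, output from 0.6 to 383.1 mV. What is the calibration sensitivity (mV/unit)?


Sensitivity = (y2 - y1) / (x2 - x1).
S = (383.1 - 0.6) / (135.0 - 18.8)
S = 382.5 / 116.2
S = 3.2917 mV/unit

3.2917 mV/unit


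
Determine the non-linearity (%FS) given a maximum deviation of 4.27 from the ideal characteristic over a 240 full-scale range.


Linearity error = (max deviation / full scale) * 100%.
Linearity = (4.27 / 240) * 100
Linearity = 1.779 %FS

1.779 %FS


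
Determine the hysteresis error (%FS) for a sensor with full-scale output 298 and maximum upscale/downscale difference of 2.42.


Hysteresis = (max difference / full scale) * 100%.
H = (2.42 / 298) * 100
H = 0.812 %FS

0.812 %FS


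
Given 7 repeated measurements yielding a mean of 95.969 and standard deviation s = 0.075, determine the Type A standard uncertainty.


The standard uncertainty for Type A evaluation is u = s / sqrt(n).
u = 0.075 / sqrt(7)
u = 0.075 / 2.6458
u = 0.0283

0.0283


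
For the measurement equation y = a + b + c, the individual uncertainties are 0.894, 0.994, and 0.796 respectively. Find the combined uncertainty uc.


For a sum of independent quantities, uc = sqrt(u1^2 + u2^2 + u3^2).
uc = sqrt(0.894^2 + 0.994^2 + 0.796^2)
uc = sqrt(0.799236 + 0.988036 + 0.633616)
uc = 1.5559

1.5559


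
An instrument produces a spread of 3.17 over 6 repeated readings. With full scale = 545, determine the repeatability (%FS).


Repeatability = (spread / full scale) * 100%.
R = (3.17 / 545) * 100
R = 0.582 %FS

0.582 %FS


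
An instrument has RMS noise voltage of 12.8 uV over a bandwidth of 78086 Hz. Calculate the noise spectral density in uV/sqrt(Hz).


Noise spectral density = Vrms / sqrt(BW).
NSD = 12.8 / sqrt(78086)
NSD = 12.8 / 279.4387
NSD = 0.0458 uV/sqrt(Hz)

0.0458 uV/sqrt(Hz)


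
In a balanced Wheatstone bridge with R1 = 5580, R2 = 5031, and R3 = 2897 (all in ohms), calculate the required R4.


At balance: R1*R4 = R2*R3, so R4 = R2*R3/R1.
R4 = 5031 * 2897 / 5580
R4 = 14574807 / 5580
R4 = 2611.97 ohm

2611.97 ohm


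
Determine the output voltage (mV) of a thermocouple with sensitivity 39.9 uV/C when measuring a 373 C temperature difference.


The thermocouple output V = sensitivity * dT.
V = 39.9 uV/C * 373 C
V = 14882.7 uV
V = 14.883 mV

14.883 mV


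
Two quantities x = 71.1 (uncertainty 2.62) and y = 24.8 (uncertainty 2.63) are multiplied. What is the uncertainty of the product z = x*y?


For a product z = x*y, the relative uncertainty is:
uz/z = sqrt((ux/x)^2 + (uy/y)^2)
Relative uncertainties: ux/x = 2.62/71.1 = 0.03685
uy/y = 2.63/24.8 = 0.106048
z = 71.1 * 24.8 = 1763.3
uz = 1763.3 * sqrt(0.03685^2 + 0.106048^2) = 197.96

197.96


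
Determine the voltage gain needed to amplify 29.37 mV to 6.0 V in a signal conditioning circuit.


Gain = Vout / Vin (converting to same units).
G = 6.0 V / 29.37 mV
G = 6000.0 mV / 29.37 mV
G = 204.29

204.29


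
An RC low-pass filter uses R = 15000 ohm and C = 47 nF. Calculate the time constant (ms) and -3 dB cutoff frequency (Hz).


Time constant: tau = R * C.
tau = 15000 * 4.70e-08 = 0.000705 s
tau = 0.705 ms
Cutoff frequency: fc = 1 / (2*pi*R*C).
fc = 1 / (2*pi*0.000705) = 225.75 Hz

tau = 0.705 ms, fc = 225.75 Hz


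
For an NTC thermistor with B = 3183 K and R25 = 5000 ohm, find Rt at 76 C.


NTC thermistor equation: Rt = R25 * exp(B * (1/T - 1/T25)).
T in Kelvin: 349.15 K, T25 = 298.15 K
1/T - 1/T25 = 1/349.15 - 1/298.15 = -0.00048992
B * (1/T - 1/T25) = 3183 * -0.00048992 = -1.5594
Rt = 5000 * exp(-1.5594) = 1051.3 ohm

1051.3 ohm


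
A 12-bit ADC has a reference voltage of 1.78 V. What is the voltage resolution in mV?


The resolution (LSB) of an ADC is Vref / 2^n.
LSB = 1.78 / 2^12
LSB = 1.78 / 4096
LSB = 0.00043457 V = 0.43457031 mV

0.43457031 mV


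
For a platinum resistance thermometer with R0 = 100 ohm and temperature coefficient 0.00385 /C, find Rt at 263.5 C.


The RTD equation: Rt = R0 * (1 + alpha * T).
Rt = 100 * (1 + 0.00385 * 263.5)
Rt = 100 * (1 + 1.014475)
Rt = 100 * 2.014475
Rt = 201.447 ohm

201.447 ohm


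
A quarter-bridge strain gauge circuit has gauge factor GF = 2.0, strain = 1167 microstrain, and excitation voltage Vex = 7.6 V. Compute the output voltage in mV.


Quarter bridge output: Vout = (GF * epsilon * Vex) / 4.
Vout = (2.0 * 1167e-6 * 7.6) / 4
Vout = 0.0177384 / 4 V
Vout = 0.0044346 V = 4.4346 mV

4.4346 mV


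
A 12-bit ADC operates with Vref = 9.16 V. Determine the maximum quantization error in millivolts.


The maximum quantization error is +/- LSB/2.
LSB = Vref / 2^n = 9.16 / 4096 = 0.00223633 V
Max error = LSB / 2 = 0.00223633 / 2 = 0.00111816 V
Max error = 1.1182 mV

1.1182 mV


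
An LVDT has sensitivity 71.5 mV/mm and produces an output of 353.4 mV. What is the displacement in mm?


Displacement = Vout / sensitivity.
d = 353.4 / 71.5
d = 4.943 mm

4.943 mm


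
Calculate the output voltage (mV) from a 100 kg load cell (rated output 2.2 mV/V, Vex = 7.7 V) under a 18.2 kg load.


Vout = rated_output * Vex * (load / capacity).
Vout = 2.2 * 7.7 * (18.2 / 100)
Vout = 2.2 * 7.7 * 0.182
Vout = 3.083 mV

3.083 mV


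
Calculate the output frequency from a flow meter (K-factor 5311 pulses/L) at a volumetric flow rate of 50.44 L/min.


Frequency = K * Q / 60 (converting L/min to L/s).
f = 5311 * 50.44 / 60
f = 267886.84 / 60
f = 4464.78 Hz

4464.78 Hz


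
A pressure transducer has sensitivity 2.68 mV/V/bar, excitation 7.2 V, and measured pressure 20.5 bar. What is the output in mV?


Output = sensitivity * Vex * P.
Vout = 2.68 * 7.2 * 20.5
Vout = 19.296 * 20.5
Vout = 395.57 mV

395.57 mV


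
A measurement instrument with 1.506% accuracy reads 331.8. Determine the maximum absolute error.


Absolute error = (accuracy% / 100) * reading.
Error = (1.506 / 100) * 331.8
Error = 0.01506 * 331.8
Error = 4.9969

4.9969


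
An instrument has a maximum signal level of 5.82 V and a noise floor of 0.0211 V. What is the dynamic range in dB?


Dynamic range = 20 * log10(Vmax / Vnoise).
DR = 20 * log10(5.82 / 0.0211)
DR = 20 * log10(275.83)
DR = 48.81 dB

48.81 dB


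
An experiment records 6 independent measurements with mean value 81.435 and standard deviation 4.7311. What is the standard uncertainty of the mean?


The standard uncertainty for Type A evaluation is u = s / sqrt(n).
u = 4.7311 / sqrt(6)
u = 4.7311 / 2.4495
u = 1.9315

1.9315


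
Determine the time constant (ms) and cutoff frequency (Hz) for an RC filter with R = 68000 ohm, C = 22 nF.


Time constant: tau = R * C.
tau = 68000 * 2.20e-08 = 0.001496 s
tau = 1.496 ms
Cutoff frequency: fc = 1 / (2*pi*R*C).
fc = 1 / (2*pi*0.001496) = 106.39 Hz

tau = 1.496 ms, fc = 106.39 Hz


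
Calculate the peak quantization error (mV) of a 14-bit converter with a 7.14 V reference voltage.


The maximum quantization error is +/- LSB/2.
LSB = Vref / 2^n = 7.14 / 16384 = 0.00043579 V
Max error = LSB / 2 = 0.00043579 / 2 = 0.0002179 V
Max error = 0.2179 mV

0.2179 mV


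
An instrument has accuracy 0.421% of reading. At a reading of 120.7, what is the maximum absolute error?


Absolute error = (accuracy% / 100) * reading.
Error = (0.421 / 100) * 120.7
Error = 0.00421 * 120.7
Error = 0.5081

0.5081


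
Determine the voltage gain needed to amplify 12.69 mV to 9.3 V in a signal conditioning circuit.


Gain = Vout / Vin (converting to same units).
G = 9.3 V / 12.69 mV
G = 9300.0 mV / 12.69 mV
G = 732.86

732.86


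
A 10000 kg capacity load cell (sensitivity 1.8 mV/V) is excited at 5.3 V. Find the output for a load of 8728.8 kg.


Vout = rated_output * Vex * (load / capacity).
Vout = 1.8 * 5.3 * (8728.8 / 10000)
Vout = 1.8 * 5.3 * 0.87288
Vout = 8.327 mV

8.327 mV


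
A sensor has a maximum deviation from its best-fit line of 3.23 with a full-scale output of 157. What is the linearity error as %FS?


Linearity error = (max deviation / full scale) * 100%.
Linearity = (3.23 / 157) * 100
Linearity = 2.057 %FS

2.057 %FS


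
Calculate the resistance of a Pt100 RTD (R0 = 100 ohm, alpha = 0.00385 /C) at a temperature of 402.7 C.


The RTD equation: Rt = R0 * (1 + alpha * T).
Rt = 100 * (1 + 0.00385 * 402.7)
Rt = 100 * (1 + 1.550395)
Rt = 100 * 2.550395
Rt = 255.04 ohm

255.04 ohm


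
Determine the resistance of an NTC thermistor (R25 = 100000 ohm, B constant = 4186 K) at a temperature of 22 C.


NTC thermistor equation: Rt = R25 * exp(B * (1/T - 1/T25)).
T in Kelvin: 295.15 K, T25 = 298.15 K
1/T - 1/T25 = 1/295.15 - 1/298.15 = 3.409e-05
B * (1/T - 1/T25) = 4186 * 3.409e-05 = 0.1427
Rt = 100000 * exp(0.1427) = 115339.1 ohm

115339.1 ohm


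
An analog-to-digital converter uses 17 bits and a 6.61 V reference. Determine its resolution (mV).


The resolution (LSB) of an ADC is Vref / 2^n.
LSB = 6.61 / 2^17
LSB = 6.61 / 131072
LSB = 5.043e-05 V = 0.0504303 mV

0.0504303 mV


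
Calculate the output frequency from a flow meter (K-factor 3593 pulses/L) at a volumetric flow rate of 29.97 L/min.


Frequency = K * Q / 60 (converting L/min to L/s).
f = 3593 * 29.97 / 60
f = 107682.21 / 60
f = 1794.7 Hz

1794.7 Hz


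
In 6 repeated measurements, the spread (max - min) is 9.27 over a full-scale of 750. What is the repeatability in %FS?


Repeatability = (spread / full scale) * 100%.
R = (9.27 / 750) * 100
R = 1.236 %FS

1.236 %FS


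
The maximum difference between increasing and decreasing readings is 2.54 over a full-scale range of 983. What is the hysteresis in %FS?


Hysteresis = (max difference / full scale) * 100%.
H = (2.54 / 983) * 100
H = 0.258 %FS

0.258 %FS


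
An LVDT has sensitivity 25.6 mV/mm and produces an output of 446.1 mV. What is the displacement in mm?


Displacement = Vout / sensitivity.
d = 446.1 / 25.6
d = 17.426 mm

17.426 mm


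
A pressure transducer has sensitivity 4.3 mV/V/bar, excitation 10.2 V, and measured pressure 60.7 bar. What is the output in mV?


Output = sensitivity * Vex * P.
Vout = 4.3 * 10.2 * 60.7
Vout = 43.86 * 60.7
Vout = 2662.3 mV

2662.3 mV


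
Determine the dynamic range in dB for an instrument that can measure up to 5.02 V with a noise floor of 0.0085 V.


Dynamic range = 20 * log10(Vmax / Vnoise).
DR = 20 * log10(5.02 / 0.0085)
DR = 20 * log10(590.59)
DR = 55.43 dB

55.43 dB


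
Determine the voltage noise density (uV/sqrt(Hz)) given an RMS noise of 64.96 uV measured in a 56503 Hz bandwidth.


Noise spectral density = Vrms / sqrt(BW).
NSD = 64.96 / sqrt(56503)
NSD = 64.96 / 237.7036
NSD = 0.2733 uV/sqrt(Hz)

0.2733 uV/sqrt(Hz)


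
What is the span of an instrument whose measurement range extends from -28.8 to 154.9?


Span = upper range - lower range.
Span = 154.9 - (-28.8)
Span = 183.7

183.7


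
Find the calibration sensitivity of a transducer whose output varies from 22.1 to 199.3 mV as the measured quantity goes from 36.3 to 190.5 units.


Sensitivity = (y2 - y1) / (x2 - x1).
S = (199.3 - 22.1) / (190.5 - 36.3)
S = 177.2 / 154.2
S = 1.1492 mV/unit

1.1492 mV/unit


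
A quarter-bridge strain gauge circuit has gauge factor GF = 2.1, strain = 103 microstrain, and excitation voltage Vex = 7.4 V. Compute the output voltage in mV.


Quarter bridge output: Vout = (GF * epsilon * Vex) / 4.
Vout = (2.1 * 103e-6 * 7.4) / 4
Vout = 0.00160062 / 4 V
Vout = 0.00040016 V = 0.4002 mV

0.4002 mV


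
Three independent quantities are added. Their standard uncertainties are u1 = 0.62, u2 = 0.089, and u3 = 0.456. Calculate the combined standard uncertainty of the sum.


For a sum of independent quantities, uc = sqrt(u1^2 + u2^2 + u3^2).
uc = sqrt(0.62^2 + 0.089^2 + 0.456^2)
uc = sqrt(0.3844 + 0.007921 + 0.207936)
uc = 0.7748

0.7748


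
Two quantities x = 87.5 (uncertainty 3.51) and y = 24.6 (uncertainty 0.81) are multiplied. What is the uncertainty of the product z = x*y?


For a product z = x*y, the relative uncertainty is:
uz/z = sqrt((ux/x)^2 + (uy/y)^2)
Relative uncertainties: ux/x = 3.51/87.5 = 0.040114
uy/y = 0.81/24.6 = 0.032927
z = 87.5 * 24.6 = 2152.5
uz = 2152.5 * sqrt(0.040114^2 + 0.032927^2) = 111.709

111.709


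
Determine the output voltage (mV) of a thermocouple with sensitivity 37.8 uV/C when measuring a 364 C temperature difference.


The thermocouple output V = sensitivity * dT.
V = 37.8 uV/C * 364 C
V = 13759.2 uV
V = 13.759 mV

13.759 mV


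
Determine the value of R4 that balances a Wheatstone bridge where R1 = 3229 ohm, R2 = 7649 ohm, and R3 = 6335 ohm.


At balance: R1*R4 = R2*R3, so R4 = R2*R3/R1.
R4 = 7649 * 6335 / 3229
R4 = 48456415 / 3229
R4 = 15006.63 ohm

15006.63 ohm


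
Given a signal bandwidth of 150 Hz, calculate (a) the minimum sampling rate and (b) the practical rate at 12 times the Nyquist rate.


By Nyquist theorem, fs_min = 2 * fmax.
fs_min = 2 * 150 = 300 Hz
Practical rate = 12 * fs_min = 12 * 300 = 3600 Hz

fs_min = 300 Hz, fs_practical = 3600 Hz


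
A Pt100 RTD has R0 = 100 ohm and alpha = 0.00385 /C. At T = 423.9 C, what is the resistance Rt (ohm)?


The RTD equation: Rt = R0 * (1 + alpha * T).
Rt = 100 * (1 + 0.00385 * 423.9)
Rt = 100 * (1 + 1.632015)
Rt = 100 * 2.632015
Rt = 263.202 ohm

263.202 ohm


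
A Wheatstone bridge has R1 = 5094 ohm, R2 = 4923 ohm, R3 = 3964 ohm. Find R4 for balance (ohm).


At balance: R1*R4 = R2*R3, so R4 = R2*R3/R1.
R4 = 4923 * 3964 / 5094
R4 = 19514772 / 5094
R4 = 3830.93 ohm

3830.93 ohm


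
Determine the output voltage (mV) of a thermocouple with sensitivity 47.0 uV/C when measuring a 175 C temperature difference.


The thermocouple output V = sensitivity * dT.
V = 47.0 uV/C * 175 C
V = 8225.0 uV
V = 8.225 mV

8.225 mV


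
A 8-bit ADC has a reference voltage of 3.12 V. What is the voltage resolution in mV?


The resolution (LSB) of an ADC is Vref / 2^n.
LSB = 3.12 / 2^8
LSB = 3.12 / 256
LSB = 0.0121875 V = 12.1875 mV

12.1875 mV


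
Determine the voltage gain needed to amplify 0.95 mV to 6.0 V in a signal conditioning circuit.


Gain = Vout / Vin (converting to same units).
G = 6.0 V / 0.95 mV
G = 6000.0 mV / 0.95 mV
G = 6315.79

6315.79


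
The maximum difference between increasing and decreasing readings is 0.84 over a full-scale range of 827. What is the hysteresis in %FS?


Hysteresis = (max difference / full scale) * 100%.
H = (0.84 / 827) * 100
H = 0.102 %FS

0.102 %FS


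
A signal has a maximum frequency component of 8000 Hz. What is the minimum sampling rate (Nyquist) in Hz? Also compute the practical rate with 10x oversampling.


By Nyquist theorem, fs_min = 2 * fmax.
fs_min = 2 * 8000 = 16000 Hz
Practical rate = 10 * fs_min = 10 * 16000 = 160000 Hz

fs_min = 16000 Hz, fs_practical = 160000 Hz


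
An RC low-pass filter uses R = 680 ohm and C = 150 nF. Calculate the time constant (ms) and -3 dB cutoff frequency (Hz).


Time constant: tau = R * C.
tau = 680 * 1.50e-07 = 0.000102 s
tau = 0.102 ms
Cutoff frequency: fc = 1 / (2*pi*R*C).
fc = 1 / (2*pi*0.000102) = 1560.34 Hz

tau = 0.102 ms, fc = 1560.34 Hz


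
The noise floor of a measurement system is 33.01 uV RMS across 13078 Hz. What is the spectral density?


Noise spectral density = Vrms / sqrt(BW).
NSD = 33.01 / sqrt(13078)
NSD = 33.01 / 114.3591
NSD = 0.2887 uV/sqrt(Hz)

0.2887 uV/sqrt(Hz)


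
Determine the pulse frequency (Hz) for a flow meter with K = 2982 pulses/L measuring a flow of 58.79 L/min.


Frequency = K * Q / 60 (converting L/min to L/s).
f = 2982 * 58.79 / 60
f = 175311.78 / 60
f = 2921.86 Hz

2921.86 Hz


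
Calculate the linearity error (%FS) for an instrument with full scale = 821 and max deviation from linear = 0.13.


Linearity error = (max deviation / full scale) * 100%.
Linearity = (0.13 / 821) * 100
Linearity = 0.016 %FS

0.016 %FS


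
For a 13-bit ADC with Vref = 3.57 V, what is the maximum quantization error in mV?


The maximum quantization error is +/- LSB/2.
LSB = Vref / 2^n = 3.57 / 8192 = 0.00043579 V
Max error = LSB / 2 = 0.00043579 / 2 = 0.0002179 V
Max error = 0.2179 mV

0.2179 mV


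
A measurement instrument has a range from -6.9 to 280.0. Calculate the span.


Span = upper range - lower range.
Span = 280.0 - (-6.9)
Span = 286.9

286.9


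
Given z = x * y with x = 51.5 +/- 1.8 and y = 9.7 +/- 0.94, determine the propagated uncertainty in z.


For a product z = x*y, the relative uncertainty is:
uz/z = sqrt((ux/x)^2 + (uy/y)^2)
Relative uncertainties: ux/x = 1.8/51.5 = 0.034951
uy/y = 0.94/9.7 = 0.096907
z = 51.5 * 9.7 = 499.5
uz = 499.5 * sqrt(0.034951^2 + 0.096907^2) = 51.462

51.462


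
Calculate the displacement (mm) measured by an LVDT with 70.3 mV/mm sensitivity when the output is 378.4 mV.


Displacement = Vout / sensitivity.
d = 378.4 / 70.3
d = 5.383 mm

5.383 mm


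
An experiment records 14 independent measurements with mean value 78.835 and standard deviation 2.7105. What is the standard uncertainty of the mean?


The standard uncertainty for Type A evaluation is u = s / sqrt(n).
u = 2.7105 / sqrt(14)
u = 2.7105 / 3.7417
u = 0.7244

0.7244


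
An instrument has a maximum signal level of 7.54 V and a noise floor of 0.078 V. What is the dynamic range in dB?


Dynamic range = 20 * log10(Vmax / Vnoise).
DR = 20 * log10(7.54 / 0.078)
DR = 20 * log10(96.67)
DR = 39.71 dB

39.71 dB


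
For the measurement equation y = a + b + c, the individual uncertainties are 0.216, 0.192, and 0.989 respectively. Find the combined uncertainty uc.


For a sum of independent quantities, uc = sqrt(u1^2 + u2^2 + u3^2).
uc = sqrt(0.216^2 + 0.192^2 + 0.989^2)
uc = sqrt(0.046656 + 0.036864 + 0.978121)
uc = 1.0304

1.0304


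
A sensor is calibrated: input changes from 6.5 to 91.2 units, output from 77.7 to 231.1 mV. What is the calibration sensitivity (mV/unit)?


Sensitivity = (y2 - y1) / (x2 - x1).
S = (231.1 - 77.7) / (91.2 - 6.5)
S = 153.4 / 84.7
S = 1.8111 mV/unit

1.8111 mV/unit


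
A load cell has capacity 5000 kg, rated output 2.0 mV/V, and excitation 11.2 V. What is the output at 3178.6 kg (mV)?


Vout = rated_output * Vex * (load / capacity).
Vout = 2.0 * 11.2 * (3178.6 / 5000)
Vout = 2.0 * 11.2 * 0.63572
Vout = 14.24 mV

14.24 mV


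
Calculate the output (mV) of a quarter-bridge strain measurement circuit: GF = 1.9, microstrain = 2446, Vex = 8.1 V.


Quarter bridge output: Vout = (GF * epsilon * Vex) / 4.
Vout = (1.9 * 2446e-6 * 8.1) / 4
Vout = 0.03764394 / 4 V
Vout = 0.00941098 V = 9.411 mV

9.411 mV


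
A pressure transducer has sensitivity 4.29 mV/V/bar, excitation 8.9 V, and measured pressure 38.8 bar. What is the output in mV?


Output = sensitivity * Vex * P.
Vout = 4.29 * 8.9 * 38.8
Vout = 38.181 * 38.8
Vout = 1481.42 mV

1481.42 mV


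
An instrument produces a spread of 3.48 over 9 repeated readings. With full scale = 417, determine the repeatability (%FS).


Repeatability = (spread / full scale) * 100%.
R = (3.48 / 417) * 100
R = 0.835 %FS

0.835 %FS


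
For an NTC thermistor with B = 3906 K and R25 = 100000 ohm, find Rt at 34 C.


NTC thermistor equation: Rt = R25 * exp(B * (1/T - 1/T25)).
T in Kelvin: 307.15 K, T25 = 298.15 K
1/T - 1/T25 = 1/307.15 - 1/298.15 = -9.828e-05
B * (1/T - 1/T25) = 3906 * -9.828e-05 = -0.3839
Rt = 100000 * exp(-0.3839) = 68121.7 ohm

68121.7 ohm


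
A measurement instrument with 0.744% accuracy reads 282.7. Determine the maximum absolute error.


Absolute error = (accuracy% / 100) * reading.
Error = (0.744 / 100) * 282.7
Error = 0.00744 * 282.7
Error = 2.1033

2.1033


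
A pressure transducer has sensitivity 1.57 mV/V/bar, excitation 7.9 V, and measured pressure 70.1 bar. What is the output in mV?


Output = sensitivity * Vex * P.
Vout = 1.57 * 7.9 * 70.1
Vout = 12.403 * 70.1
Vout = 869.45 mV

869.45 mV


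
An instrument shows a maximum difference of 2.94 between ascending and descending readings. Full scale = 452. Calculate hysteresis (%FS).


Hysteresis = (max difference / full scale) * 100%.
H = (2.94 / 452) * 100
H = 0.65 %FS

0.65 %FS


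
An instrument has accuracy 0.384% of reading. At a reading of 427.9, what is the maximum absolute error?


Absolute error = (accuracy% / 100) * reading.
Error = (0.384 / 100) * 427.9
Error = 0.00384 * 427.9
Error = 1.6431

1.6431


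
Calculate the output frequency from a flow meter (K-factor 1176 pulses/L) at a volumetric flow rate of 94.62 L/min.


Frequency = K * Q / 60 (converting L/min to L/s).
f = 1176 * 94.62 / 60
f = 111273.12 / 60
f = 1854.55 Hz

1854.55 Hz


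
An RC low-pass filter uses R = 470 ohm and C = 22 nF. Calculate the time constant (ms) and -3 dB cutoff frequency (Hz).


Time constant: tau = R * C.
tau = 470 * 2.20e-08 = 1.034e-05 s
tau = 0.0103 ms
Cutoff frequency: fc = 1 / (2*pi*R*C).
fc = 1 / (2*pi*1.034e-05) = 15392.16 Hz

tau = 0.0103 ms, fc = 15392.16 Hz


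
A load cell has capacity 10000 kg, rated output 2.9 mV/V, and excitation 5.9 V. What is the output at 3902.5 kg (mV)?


Vout = rated_output * Vex * (load / capacity).
Vout = 2.9 * 5.9 * (3902.5 / 10000)
Vout = 2.9 * 5.9 * 0.39025
Vout = 6.677 mV

6.677 mV


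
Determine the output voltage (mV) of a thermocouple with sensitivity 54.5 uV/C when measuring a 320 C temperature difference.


The thermocouple output V = sensitivity * dT.
V = 54.5 uV/C * 320 C
V = 17440.0 uV
V = 17.44 mV

17.44 mV


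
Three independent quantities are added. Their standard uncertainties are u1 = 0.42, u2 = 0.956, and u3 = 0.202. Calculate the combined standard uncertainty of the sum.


For a sum of independent quantities, uc = sqrt(u1^2 + u2^2 + u3^2).
uc = sqrt(0.42^2 + 0.956^2 + 0.202^2)
uc = sqrt(0.1764 + 0.913936 + 0.040804)
uc = 1.0636

1.0636


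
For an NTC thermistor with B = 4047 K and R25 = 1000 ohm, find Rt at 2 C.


NTC thermistor equation: Rt = R25 * exp(B * (1/T - 1/T25)).
T in Kelvin: 275.15 K, T25 = 298.15 K
1/T - 1/T25 = 1/275.15 - 1/298.15 = 0.00028036
B * (1/T - 1/T25) = 4047 * 0.00028036 = 1.1346
Rt = 1000 * exp(1.1346) = 3110.0 ohm

3110.0 ohm


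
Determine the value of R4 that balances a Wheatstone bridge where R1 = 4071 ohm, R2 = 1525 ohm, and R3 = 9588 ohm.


At balance: R1*R4 = R2*R3, so R4 = R2*R3/R1.
R4 = 1525 * 9588 / 4071
R4 = 14621700 / 4071
R4 = 3591.67 ohm

3591.67 ohm


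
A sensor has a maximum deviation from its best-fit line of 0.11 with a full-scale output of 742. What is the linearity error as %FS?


Linearity error = (max deviation / full scale) * 100%.
Linearity = (0.11 / 742) * 100
Linearity = 0.015 %FS

0.015 %FS


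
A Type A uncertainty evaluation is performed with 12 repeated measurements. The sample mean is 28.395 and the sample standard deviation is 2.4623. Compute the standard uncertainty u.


The standard uncertainty for Type A evaluation is u = s / sqrt(n).
u = 2.4623 / sqrt(12)
u = 2.4623 / 3.4641
u = 0.7108

0.7108


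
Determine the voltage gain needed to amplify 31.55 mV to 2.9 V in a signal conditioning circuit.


Gain = Vout / Vin (converting to same units).
G = 2.9 V / 31.55 mV
G = 2900.0 mV / 31.55 mV
G = 91.92

91.92


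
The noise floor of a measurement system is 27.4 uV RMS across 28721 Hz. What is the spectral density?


Noise spectral density = Vrms / sqrt(BW).
NSD = 27.4 / sqrt(28721)
NSD = 27.4 / 169.4727
NSD = 0.1617 uV/sqrt(Hz)

0.1617 uV/sqrt(Hz)


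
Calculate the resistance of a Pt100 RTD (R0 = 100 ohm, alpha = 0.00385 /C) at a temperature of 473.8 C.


The RTD equation: Rt = R0 * (1 + alpha * T).
Rt = 100 * (1 + 0.00385 * 473.8)
Rt = 100 * (1 + 1.82413)
Rt = 100 * 2.82413
Rt = 282.413 ohm

282.413 ohm


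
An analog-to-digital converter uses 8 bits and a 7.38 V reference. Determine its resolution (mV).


The resolution (LSB) of an ADC is Vref / 2^n.
LSB = 7.38 / 2^8
LSB = 7.38 / 256
LSB = 0.02882812 V = 28.828125 mV

28.828125 mV


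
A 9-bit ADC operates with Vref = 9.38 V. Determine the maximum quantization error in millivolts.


The maximum quantization error is +/- LSB/2.
LSB = Vref / 2^n = 9.38 / 512 = 0.01832031 V
Max error = LSB / 2 = 0.01832031 / 2 = 0.00916016 V
Max error = 9.1602 mV

9.1602 mV


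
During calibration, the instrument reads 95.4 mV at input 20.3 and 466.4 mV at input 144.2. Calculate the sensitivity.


Sensitivity = (y2 - y1) / (x2 - x1).
S = (466.4 - 95.4) / (144.2 - 20.3)
S = 371.0 / 123.9
S = 2.9944 mV/unit

2.9944 mV/unit


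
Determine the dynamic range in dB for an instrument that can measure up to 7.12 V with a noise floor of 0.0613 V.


Dynamic range = 20 * log10(Vmax / Vnoise).
DR = 20 * log10(7.12 / 0.0613)
DR = 20 * log10(116.15)
DR = 41.3 dB

41.3 dB


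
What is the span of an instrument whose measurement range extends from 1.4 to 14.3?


Span = upper range - lower range.
Span = 14.3 - (1.4)
Span = 12.9

12.9


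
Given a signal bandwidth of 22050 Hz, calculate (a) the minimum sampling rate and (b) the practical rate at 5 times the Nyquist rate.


By Nyquist theorem, fs_min = 2 * fmax.
fs_min = 2 * 22050 = 44100 Hz
Practical rate = 5 * fs_min = 5 * 44100 = 220500 Hz

fs_min = 44100 Hz, fs_practical = 220500 Hz


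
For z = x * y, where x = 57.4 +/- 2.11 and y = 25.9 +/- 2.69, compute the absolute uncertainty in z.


For a product z = x*y, the relative uncertainty is:
uz/z = sqrt((ux/x)^2 + (uy/y)^2)
Relative uncertainties: ux/x = 2.11/57.4 = 0.03676
uy/y = 2.69/25.9 = 0.103861
z = 57.4 * 25.9 = 1486.7
uz = 1486.7 * sqrt(0.03676^2 + 0.103861^2) = 163.792

163.792


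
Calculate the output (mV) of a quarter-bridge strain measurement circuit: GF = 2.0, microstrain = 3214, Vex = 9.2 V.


Quarter bridge output: Vout = (GF * epsilon * Vex) / 4.
Vout = (2.0 * 3214e-6 * 9.2) / 4
Vout = 0.0591376 / 4 V
Vout = 0.0147844 V = 14.7844 mV

14.7844 mV


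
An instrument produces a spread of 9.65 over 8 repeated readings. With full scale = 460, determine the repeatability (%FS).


Repeatability = (spread / full scale) * 100%.
R = (9.65 / 460) * 100
R = 2.098 %FS

2.098 %FS


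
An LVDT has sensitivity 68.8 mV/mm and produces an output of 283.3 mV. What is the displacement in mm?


Displacement = Vout / sensitivity.
d = 283.3 / 68.8
d = 4.118 mm

4.118 mm


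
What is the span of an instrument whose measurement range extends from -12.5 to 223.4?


Span = upper range - lower range.
Span = 223.4 - (-12.5)
Span = 235.9

235.9


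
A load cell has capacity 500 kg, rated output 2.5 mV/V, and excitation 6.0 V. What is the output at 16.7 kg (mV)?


Vout = rated_output * Vex * (load / capacity).
Vout = 2.5 * 6.0 * (16.7 / 500)
Vout = 2.5 * 6.0 * 0.0334
Vout = 0.501 mV

0.501 mV


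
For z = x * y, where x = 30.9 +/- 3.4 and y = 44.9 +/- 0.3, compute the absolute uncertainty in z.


For a product z = x*y, the relative uncertainty is:
uz/z = sqrt((ux/x)^2 + (uy/y)^2)
Relative uncertainties: ux/x = 3.4/30.9 = 0.110032
uy/y = 0.3/44.9 = 0.006682
z = 30.9 * 44.9 = 1387.4
uz = 1387.4 * sqrt(0.110032^2 + 0.006682^2) = 152.941

152.941


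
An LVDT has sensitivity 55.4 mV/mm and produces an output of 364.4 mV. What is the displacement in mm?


Displacement = Vout / sensitivity.
d = 364.4 / 55.4
d = 6.578 mm

6.578 mm


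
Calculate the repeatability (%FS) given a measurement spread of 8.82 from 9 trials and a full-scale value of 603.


Repeatability = (spread / full scale) * 100%.
R = (8.82 / 603) * 100
R = 1.463 %FS

1.463 %FS


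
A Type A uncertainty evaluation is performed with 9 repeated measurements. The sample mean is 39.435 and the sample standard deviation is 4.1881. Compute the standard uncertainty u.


The standard uncertainty for Type A evaluation is u = s / sqrt(n).
u = 4.1881 / sqrt(9)
u = 4.1881 / 3.0
u = 1.396

1.396


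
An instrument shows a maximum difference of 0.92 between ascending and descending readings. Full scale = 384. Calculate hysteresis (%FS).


Hysteresis = (max difference / full scale) * 100%.
H = (0.92 / 384) * 100
H = 0.24 %FS

0.24 %FS


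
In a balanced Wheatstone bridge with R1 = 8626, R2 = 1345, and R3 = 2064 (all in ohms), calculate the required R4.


At balance: R1*R4 = R2*R3, so R4 = R2*R3/R1.
R4 = 1345 * 2064 / 8626
R4 = 2776080 / 8626
R4 = 321.83 ohm

321.83 ohm


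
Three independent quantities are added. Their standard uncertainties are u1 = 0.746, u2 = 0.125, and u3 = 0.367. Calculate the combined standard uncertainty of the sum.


For a sum of independent quantities, uc = sqrt(u1^2 + u2^2 + u3^2).
uc = sqrt(0.746^2 + 0.125^2 + 0.367^2)
uc = sqrt(0.556516 + 0.015625 + 0.134689)
uc = 0.8407

0.8407


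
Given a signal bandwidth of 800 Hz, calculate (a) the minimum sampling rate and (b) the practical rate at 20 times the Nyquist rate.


By Nyquist theorem, fs_min = 2 * fmax.
fs_min = 2 * 800 = 1600 Hz
Practical rate = 20 * fs_min = 20 * 1600 = 32000 Hz

fs_min = 1600 Hz, fs_practical = 32000 Hz


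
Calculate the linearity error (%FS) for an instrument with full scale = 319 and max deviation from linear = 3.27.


Linearity error = (max deviation / full scale) * 100%.
Linearity = (3.27 / 319) * 100
Linearity = 1.025 %FS

1.025 %FS


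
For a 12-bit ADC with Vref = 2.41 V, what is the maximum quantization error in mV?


The maximum quantization error is +/- LSB/2.
LSB = Vref / 2^n = 2.41 / 4096 = 0.00058838 V
Max error = LSB / 2 = 0.00058838 / 2 = 0.00029419 V
Max error = 0.2942 mV

0.2942 mV


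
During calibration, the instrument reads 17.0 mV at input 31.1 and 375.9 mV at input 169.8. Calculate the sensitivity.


Sensitivity = (y2 - y1) / (x2 - x1).
S = (375.9 - 17.0) / (169.8 - 31.1)
S = 358.9 / 138.7
S = 2.5876 mV/unit

2.5876 mV/unit


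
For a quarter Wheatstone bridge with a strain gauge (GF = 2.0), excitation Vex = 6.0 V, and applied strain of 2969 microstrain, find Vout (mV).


Quarter bridge output: Vout = (GF * epsilon * Vex) / 4.
Vout = (2.0 * 2969e-6 * 6.0) / 4
Vout = 0.035628 / 4 V
Vout = 0.008907 V = 8.907 mV

8.907 mV


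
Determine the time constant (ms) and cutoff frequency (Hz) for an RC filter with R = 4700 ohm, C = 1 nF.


Time constant: tau = R * C.
tau = 4700 * 1.00e-09 = 4.7e-06 s
tau = 0.0047 ms
Cutoff frequency: fc = 1 / (2*pi*R*C).
fc = 1 / (2*pi*4.7e-06) = 33862.75 Hz

tau = 0.0047 ms, fc = 33862.75 Hz


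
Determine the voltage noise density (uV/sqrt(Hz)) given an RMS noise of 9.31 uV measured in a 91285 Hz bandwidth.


Noise spectral density = Vrms / sqrt(BW).
NSD = 9.31 / sqrt(91285)
NSD = 9.31 / 302.1341
NSD = 0.0308 uV/sqrt(Hz)

0.0308 uV/sqrt(Hz)


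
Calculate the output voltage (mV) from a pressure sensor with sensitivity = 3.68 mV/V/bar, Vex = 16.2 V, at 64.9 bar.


Output = sensitivity * Vex * P.
Vout = 3.68 * 16.2 * 64.9
Vout = 59.616 * 64.9
Vout = 3869.08 mV

3869.08 mV


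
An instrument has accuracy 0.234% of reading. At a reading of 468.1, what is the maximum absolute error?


Absolute error = (accuracy% / 100) * reading.
Error = (0.234 / 100) * 468.1
Error = 0.00234 * 468.1
Error = 1.0954

1.0954


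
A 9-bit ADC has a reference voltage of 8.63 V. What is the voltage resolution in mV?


The resolution (LSB) of an ADC is Vref / 2^n.
LSB = 8.63 / 2^9
LSB = 8.63 / 512
LSB = 0.01685547 V = 16.85546875 mV

16.85546875 mV


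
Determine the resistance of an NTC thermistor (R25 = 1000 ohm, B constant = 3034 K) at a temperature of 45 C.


NTC thermistor equation: Rt = R25 * exp(B * (1/T - 1/T25)).
T in Kelvin: 318.15 K, T25 = 298.15 K
1/T - 1/T25 = 1/318.15 - 1/298.15 = -0.00021084
B * (1/T - 1/T25) = 3034 * -0.00021084 = -0.6397
Rt = 1000 * exp(-0.6397) = 527.4 ohm

527.4 ohm


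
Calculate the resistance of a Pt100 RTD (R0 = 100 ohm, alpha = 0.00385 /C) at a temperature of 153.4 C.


The RTD equation: Rt = R0 * (1 + alpha * T).
Rt = 100 * (1 + 0.00385 * 153.4)
Rt = 100 * (1 + 0.59059)
Rt = 100 * 1.59059
Rt = 159.059 ohm

159.059 ohm


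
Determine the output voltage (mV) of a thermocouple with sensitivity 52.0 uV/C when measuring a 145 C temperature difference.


The thermocouple output V = sensitivity * dT.
V = 52.0 uV/C * 145 C
V = 7540.0 uV
V = 7.54 mV

7.54 mV


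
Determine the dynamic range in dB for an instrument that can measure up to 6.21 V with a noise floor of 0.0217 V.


Dynamic range = 20 * log10(Vmax / Vnoise).
DR = 20 * log10(6.21 / 0.0217)
DR = 20 * log10(286.18)
DR = 49.13 dB

49.13 dB


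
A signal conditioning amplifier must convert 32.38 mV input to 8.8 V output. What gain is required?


Gain = Vout / Vin (converting to same units).
G = 8.8 V / 32.38 mV
G = 8800.0 mV / 32.38 mV
G = 271.77

271.77


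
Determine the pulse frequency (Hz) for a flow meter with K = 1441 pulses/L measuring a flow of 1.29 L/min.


Frequency = K * Q / 60 (converting L/min to L/s).
f = 1441 * 1.29 / 60
f = 1858.89 / 60
f = 30.98 Hz

30.98 Hz


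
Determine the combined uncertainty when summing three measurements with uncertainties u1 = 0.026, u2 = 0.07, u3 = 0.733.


For a sum of independent quantities, uc = sqrt(u1^2 + u2^2 + u3^2).
uc = sqrt(0.026^2 + 0.07^2 + 0.733^2)
uc = sqrt(0.000676 + 0.0049 + 0.537289)
uc = 0.7368

0.7368
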